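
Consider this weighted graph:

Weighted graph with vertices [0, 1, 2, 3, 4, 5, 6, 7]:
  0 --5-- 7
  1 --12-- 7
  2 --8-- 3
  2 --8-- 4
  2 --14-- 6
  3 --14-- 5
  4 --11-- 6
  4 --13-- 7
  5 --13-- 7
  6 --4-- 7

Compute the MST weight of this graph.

Applying Kruskal's algorithm (sort edges by weight, add if no cycle):
  Add (6,7) w=4
  Add (0,7) w=5
  Add (2,4) w=8
  Add (2,3) w=8
  Add (4,6) w=11
  Add (1,7) w=12
  Skip (4,7) w=13 (creates cycle)
  Add (5,7) w=13
  Skip (2,6) w=14 (creates cycle)
  Skip (3,5) w=14 (creates cycle)
MST weight = 61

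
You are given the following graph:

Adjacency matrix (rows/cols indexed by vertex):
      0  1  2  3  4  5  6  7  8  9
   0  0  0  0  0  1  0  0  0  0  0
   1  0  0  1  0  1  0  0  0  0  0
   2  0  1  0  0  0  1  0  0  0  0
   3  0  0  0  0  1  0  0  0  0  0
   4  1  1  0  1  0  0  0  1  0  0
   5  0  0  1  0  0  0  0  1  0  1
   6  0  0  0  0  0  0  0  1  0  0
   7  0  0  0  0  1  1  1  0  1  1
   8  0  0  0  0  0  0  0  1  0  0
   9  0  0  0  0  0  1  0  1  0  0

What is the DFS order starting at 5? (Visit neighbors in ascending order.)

DFS from vertex 5 (neighbors processed in ascending order):
Visit order: 5, 2, 1, 4, 0, 3, 7, 6, 8, 9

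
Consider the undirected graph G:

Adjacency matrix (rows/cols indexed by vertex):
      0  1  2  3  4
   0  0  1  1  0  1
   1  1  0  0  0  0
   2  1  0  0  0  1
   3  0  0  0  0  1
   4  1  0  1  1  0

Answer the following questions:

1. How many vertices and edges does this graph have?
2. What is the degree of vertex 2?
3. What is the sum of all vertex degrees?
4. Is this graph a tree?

Count: 5 vertices, 5 edges.
Vertex 2 has neighbors [0, 4], degree = 2.
Handshaking lemma: 2 * 5 = 10.
A tree on 5 vertices has 4 edges. This graph has 5 edges (1 extra). Not a tree.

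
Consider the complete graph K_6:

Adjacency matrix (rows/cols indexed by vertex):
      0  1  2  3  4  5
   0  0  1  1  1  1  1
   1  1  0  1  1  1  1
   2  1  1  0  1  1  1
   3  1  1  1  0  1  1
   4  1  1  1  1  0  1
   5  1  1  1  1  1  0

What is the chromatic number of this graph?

In K_6, every vertex is adjacent to every other vertex.
Each vertex needs a unique color.
Chromatic number = 6.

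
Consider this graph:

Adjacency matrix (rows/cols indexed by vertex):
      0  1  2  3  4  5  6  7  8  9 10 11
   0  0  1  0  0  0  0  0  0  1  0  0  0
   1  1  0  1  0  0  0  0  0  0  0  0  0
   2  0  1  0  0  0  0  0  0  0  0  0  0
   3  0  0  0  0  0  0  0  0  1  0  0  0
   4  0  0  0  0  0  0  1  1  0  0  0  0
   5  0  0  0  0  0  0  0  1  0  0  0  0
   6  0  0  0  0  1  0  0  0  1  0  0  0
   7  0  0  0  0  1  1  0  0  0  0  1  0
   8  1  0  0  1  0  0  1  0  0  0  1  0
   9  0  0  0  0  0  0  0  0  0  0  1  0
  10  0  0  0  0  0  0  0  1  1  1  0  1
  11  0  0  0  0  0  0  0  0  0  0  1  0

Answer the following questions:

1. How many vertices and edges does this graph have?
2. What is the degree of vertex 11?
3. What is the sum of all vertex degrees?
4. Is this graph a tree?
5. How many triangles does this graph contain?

Count: 12 vertices, 12 edges.
Vertex 11 has neighbors [10], degree = 1.
Handshaking lemma: 2 * 12 = 24.
A tree on 12 vertices has 11 edges. This graph has 12 edges (1 extra). Not a tree.
Number of triangles = 0.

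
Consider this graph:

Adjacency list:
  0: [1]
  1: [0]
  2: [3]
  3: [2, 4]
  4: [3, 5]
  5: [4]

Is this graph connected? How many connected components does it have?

Checking connectivity: the graph has 2 connected component(s).
Components: [[0, 1], [2, 3, 4, 5]]. The graph is NOT connected.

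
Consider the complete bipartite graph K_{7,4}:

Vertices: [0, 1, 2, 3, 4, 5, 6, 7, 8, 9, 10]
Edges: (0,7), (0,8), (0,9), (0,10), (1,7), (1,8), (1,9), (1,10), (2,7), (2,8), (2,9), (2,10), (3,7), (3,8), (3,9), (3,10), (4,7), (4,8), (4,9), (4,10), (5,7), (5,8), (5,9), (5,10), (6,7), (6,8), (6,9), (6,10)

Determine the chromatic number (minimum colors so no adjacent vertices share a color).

K_{7,4} is bipartite: vertices split into two independent sets of size 7 and 4.
Color one set 0, the other 1. No adjacent vertices share a color.
Chromatic number = 2.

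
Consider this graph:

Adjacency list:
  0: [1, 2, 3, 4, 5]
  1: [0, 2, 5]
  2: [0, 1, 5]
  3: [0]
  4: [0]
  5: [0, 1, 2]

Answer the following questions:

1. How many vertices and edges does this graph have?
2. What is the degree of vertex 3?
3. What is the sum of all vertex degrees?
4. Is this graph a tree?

Count: 6 vertices, 8 edges.
Vertex 3 has neighbors [0], degree = 1.
Handshaking lemma: 2 * 8 = 16.
A tree on 6 vertices has 5 edges. This graph has 8 edges (3 extra). Not a tree.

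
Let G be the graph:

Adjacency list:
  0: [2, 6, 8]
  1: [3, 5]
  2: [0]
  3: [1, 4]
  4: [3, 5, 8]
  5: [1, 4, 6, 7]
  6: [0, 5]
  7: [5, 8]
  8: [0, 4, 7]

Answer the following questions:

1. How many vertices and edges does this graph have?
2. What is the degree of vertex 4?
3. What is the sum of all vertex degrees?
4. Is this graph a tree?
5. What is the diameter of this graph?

Count: 9 vertices, 11 edges.
Vertex 4 has neighbors [3, 5, 8], degree = 3.
Handshaking lemma: 2 * 11 = 22.
A tree on 9 vertices has 8 edges. This graph has 11 edges (3 extra). Not a tree.
Diameter (longest shortest path) = 4.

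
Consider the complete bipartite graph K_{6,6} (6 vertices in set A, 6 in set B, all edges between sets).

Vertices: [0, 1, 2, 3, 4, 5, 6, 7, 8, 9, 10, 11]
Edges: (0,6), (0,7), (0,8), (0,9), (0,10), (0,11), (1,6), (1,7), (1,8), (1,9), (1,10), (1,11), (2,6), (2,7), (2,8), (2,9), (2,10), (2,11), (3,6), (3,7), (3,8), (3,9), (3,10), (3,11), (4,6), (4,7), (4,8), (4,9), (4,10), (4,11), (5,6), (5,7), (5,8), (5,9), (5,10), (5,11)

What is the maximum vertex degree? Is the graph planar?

Set-A vertices have degree 6; set-B vertices have degree 6. Maximum degree = max(6,6) = 6.
K_{6,6} contains K_{3,3} as a subgraph (since both sides have >= 3 vertices); by Kuratowski's theorem it is not planar.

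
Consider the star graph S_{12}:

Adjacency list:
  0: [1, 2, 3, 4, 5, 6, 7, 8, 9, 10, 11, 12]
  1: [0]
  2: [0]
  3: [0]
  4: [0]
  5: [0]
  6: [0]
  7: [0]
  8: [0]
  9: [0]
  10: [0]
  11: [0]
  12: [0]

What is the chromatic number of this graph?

S_{12} has one hub adjacent to 12 leaves; leaves are pairwise non-adjacent.
Color the hub 0 and every leaf 1.
Chromatic number = 2.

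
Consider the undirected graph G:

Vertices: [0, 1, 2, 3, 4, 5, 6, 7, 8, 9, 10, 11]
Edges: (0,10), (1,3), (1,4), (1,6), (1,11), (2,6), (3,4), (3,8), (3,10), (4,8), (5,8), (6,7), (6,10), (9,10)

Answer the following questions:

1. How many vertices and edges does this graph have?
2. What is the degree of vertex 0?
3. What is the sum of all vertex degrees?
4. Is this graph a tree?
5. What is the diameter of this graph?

Count: 12 vertices, 14 edges.
Vertex 0 has neighbors [10], degree = 1.
Handshaking lemma: 2 * 14 = 28.
A tree on 12 vertices has 11 edges. This graph has 14 edges (3 extra). Not a tree.
Diameter (longest shortest path) = 5.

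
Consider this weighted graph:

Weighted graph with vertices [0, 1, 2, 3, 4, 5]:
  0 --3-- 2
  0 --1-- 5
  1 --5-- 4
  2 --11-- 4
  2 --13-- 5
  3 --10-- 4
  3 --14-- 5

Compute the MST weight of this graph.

Applying Kruskal's algorithm (sort edges by weight, add if no cycle):
  Add (0,5) w=1
  Add (0,2) w=3
  Add (1,4) w=5
  Add (3,4) w=10
  Add (2,4) w=11
  Skip (2,5) w=13 (creates cycle)
  Skip (3,5) w=14 (creates cycle)
MST weight = 30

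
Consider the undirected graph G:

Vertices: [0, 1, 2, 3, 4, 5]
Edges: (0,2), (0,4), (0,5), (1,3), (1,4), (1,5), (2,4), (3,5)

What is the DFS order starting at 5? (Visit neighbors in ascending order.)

DFS from vertex 5 (neighbors processed in ascending order):
Visit order: 5, 0, 2, 4, 1, 3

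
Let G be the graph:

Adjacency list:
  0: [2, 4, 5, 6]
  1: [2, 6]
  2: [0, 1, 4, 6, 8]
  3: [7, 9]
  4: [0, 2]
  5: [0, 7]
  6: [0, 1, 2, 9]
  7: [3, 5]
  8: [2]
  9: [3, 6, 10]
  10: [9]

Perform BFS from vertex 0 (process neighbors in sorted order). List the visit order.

BFS from vertex 0 (neighbors processed in ascending order):
Visit order: 0, 2, 4, 5, 6, 1, 8, 7, 9, 3, 10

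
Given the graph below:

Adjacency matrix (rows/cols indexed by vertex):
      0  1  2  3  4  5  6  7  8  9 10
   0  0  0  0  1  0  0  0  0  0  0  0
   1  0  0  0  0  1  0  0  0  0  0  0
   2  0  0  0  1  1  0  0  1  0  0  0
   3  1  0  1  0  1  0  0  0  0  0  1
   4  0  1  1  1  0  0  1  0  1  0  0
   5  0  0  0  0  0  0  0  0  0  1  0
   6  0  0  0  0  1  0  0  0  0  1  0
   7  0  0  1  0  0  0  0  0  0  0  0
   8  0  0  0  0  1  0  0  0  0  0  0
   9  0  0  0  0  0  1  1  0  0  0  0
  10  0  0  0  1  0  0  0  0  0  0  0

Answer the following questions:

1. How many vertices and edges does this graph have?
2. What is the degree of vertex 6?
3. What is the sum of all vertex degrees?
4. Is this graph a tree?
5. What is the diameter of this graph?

Count: 11 vertices, 11 edges.
Vertex 6 has neighbors [4, 9], degree = 2.
Handshaking lemma: 2 * 11 = 22.
A tree on 11 vertices has 10 edges. This graph has 11 edges (1 extra). Not a tree.
Diameter (longest shortest path) = 5.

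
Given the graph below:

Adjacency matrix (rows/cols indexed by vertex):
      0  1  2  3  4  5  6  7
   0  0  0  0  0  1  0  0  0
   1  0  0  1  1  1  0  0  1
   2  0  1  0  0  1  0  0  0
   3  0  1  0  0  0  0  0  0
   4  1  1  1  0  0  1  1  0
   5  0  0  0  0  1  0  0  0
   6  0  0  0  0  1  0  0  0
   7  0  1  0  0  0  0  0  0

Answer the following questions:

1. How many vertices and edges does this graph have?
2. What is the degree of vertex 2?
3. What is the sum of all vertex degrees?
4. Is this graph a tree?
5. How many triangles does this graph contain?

Count: 8 vertices, 8 edges.
Vertex 2 has neighbors [1, 4], degree = 2.
Handshaking lemma: 2 * 8 = 16.
A tree on 8 vertices has 7 edges. This graph has 8 edges (1 extra). Not a tree.
Number of triangles = 1.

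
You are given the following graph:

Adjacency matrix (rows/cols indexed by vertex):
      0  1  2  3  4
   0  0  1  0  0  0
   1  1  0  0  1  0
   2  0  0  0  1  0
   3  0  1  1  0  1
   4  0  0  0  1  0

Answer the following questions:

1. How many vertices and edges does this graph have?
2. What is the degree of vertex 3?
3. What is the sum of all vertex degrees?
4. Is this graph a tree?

Count: 5 vertices, 4 edges.
Vertex 3 has neighbors [1, 2, 4], degree = 3.
Handshaking lemma: 2 * 4 = 8.
A graph is a tree iff it is connected and has exactly n-1 edges. This graph is connected (all 5 vertices in one component) and has 5-1 = 4 edges. It is a tree.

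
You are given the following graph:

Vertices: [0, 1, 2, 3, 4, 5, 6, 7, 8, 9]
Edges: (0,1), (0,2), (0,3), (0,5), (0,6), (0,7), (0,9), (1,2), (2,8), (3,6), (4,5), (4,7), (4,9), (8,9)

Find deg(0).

Vertex 0 has neighbors [1, 2, 3, 5, 6, 7, 9], so deg(0) = 7.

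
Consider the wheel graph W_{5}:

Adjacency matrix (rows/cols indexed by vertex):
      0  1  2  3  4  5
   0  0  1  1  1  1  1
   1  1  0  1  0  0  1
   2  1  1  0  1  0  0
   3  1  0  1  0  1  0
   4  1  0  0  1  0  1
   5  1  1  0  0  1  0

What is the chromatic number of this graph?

W_{5} = C_{5} plus a hub adjacent to every cycle vertex.
The outer cycle needs 3 colors (odd cycle); the hub is adjacent to all of them so needs a fresh color.
Chromatic number = 3 + 1 = 4.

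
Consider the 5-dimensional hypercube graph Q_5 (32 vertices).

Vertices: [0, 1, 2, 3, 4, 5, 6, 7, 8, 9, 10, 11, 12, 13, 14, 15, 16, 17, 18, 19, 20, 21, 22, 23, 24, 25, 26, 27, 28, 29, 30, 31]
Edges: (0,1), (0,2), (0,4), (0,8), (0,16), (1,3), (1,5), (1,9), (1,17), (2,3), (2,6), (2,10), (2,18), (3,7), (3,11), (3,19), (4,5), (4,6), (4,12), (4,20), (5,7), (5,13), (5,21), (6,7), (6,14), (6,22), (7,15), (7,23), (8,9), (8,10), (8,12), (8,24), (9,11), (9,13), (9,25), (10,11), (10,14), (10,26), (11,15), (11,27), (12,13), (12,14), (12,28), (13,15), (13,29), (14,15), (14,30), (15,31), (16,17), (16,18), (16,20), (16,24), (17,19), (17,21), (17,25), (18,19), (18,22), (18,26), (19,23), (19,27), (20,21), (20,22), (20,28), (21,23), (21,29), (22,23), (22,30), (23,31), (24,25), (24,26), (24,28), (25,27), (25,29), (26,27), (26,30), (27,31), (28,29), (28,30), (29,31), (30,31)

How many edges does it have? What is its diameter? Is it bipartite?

The 5-dimensional hypercube Q_5 has 32 vertices and each vertex has degree 5.
Total edges = 32 * 5 / 2 = 80.
Diameter = 5 (max Hamming distance between binary labels).
Hypercubes are bipartite (partition by parity of binary representation).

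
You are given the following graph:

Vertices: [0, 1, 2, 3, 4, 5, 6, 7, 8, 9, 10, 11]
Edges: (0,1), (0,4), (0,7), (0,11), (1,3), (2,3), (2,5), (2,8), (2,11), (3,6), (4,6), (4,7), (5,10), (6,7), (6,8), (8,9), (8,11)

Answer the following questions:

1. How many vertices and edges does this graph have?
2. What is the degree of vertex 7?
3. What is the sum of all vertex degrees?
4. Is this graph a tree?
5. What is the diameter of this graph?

Count: 12 vertices, 17 edges.
Vertex 7 has neighbors [0, 4, 6], degree = 3.
Handshaking lemma: 2 * 17 = 34.
A tree on 12 vertices has 11 edges. This graph has 17 edges (6 extra). Not a tree.
Diameter (longest shortest path) = 5.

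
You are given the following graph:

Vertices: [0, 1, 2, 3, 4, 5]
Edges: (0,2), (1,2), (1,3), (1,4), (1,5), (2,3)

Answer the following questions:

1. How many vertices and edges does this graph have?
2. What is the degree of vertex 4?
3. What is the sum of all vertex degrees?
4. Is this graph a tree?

Count: 6 vertices, 6 edges.
Vertex 4 has neighbors [1], degree = 1.
Handshaking lemma: 2 * 6 = 12.
A tree on 6 vertices has 5 edges. This graph has 6 edges (1 extra). Not a tree.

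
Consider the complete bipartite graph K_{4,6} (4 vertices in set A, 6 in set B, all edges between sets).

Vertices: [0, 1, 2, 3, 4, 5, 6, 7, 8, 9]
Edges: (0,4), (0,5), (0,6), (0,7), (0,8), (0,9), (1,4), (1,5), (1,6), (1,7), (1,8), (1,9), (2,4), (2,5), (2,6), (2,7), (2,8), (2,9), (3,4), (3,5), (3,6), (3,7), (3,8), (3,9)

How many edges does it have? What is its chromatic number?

K_{4,6} has 4 * 6 = 24 edges.
Bipartite graphs have chromatic number 2 (color each partition differently).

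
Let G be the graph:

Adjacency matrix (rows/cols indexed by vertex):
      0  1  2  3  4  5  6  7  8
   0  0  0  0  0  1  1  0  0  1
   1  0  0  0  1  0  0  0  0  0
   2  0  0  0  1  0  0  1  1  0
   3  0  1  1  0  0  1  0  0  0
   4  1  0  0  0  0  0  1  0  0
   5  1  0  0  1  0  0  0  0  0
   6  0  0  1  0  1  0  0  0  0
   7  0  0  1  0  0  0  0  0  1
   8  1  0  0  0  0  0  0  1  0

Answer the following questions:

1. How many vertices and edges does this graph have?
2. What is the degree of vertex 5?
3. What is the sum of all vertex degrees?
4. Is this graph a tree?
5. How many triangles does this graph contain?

Count: 9 vertices, 10 edges.
Vertex 5 has neighbors [0, 3], degree = 2.
Handshaking lemma: 2 * 10 = 20.
A tree on 9 vertices has 8 edges. This graph has 10 edges (2 extra). Not a tree.
Number of triangles = 0.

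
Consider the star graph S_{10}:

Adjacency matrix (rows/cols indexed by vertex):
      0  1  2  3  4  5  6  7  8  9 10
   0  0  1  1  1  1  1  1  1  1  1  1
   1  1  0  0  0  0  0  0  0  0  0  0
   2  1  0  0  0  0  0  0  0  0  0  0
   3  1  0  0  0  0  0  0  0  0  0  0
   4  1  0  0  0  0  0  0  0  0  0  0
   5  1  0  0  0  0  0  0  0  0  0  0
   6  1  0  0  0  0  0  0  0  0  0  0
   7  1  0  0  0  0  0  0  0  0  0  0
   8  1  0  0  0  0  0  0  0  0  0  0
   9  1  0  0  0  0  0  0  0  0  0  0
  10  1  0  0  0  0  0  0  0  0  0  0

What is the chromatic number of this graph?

S_{10} has one hub adjacent to 10 leaves; leaves are pairwise non-adjacent.
Color the hub 0 and every leaf 1.
Chromatic number = 2.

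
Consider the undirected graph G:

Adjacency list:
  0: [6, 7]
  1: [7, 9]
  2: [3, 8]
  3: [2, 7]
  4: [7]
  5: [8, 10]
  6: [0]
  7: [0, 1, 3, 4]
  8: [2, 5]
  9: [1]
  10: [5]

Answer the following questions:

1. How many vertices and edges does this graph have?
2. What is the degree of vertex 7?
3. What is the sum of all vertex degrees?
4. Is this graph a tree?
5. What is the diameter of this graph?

Count: 11 vertices, 10 edges.
Vertex 7 has neighbors [0, 1, 3, 4], degree = 4.
Handshaking lemma: 2 * 10 = 20.
A graph is a tree iff it is connected and has exactly n-1 edges. This graph is connected (all 11 vertices in one component) and has 11-1 = 10 edges. It is a tree.
Diameter (longest shortest path) = 7.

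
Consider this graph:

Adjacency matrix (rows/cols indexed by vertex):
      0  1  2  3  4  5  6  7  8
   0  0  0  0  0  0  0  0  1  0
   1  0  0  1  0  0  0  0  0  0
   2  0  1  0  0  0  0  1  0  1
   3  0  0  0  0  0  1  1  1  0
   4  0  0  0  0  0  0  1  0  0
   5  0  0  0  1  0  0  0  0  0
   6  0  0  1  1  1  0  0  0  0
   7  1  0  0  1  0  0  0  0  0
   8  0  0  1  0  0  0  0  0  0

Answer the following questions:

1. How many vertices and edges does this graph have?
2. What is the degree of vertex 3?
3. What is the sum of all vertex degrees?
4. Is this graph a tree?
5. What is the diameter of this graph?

Count: 9 vertices, 8 edges.
Vertex 3 has neighbors [5, 6, 7], degree = 3.
Handshaking lemma: 2 * 8 = 16.
A graph is a tree iff it is connected and has exactly n-1 edges. This graph is connected (all 9 vertices in one component) and has 9-1 = 8 edges. It is a tree.
Diameter (longest shortest path) = 5.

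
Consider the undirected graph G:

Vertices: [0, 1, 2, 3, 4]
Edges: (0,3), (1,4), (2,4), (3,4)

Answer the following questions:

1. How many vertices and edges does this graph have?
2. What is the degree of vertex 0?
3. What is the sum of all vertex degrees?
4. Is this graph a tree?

Count: 5 vertices, 4 edges.
Vertex 0 has neighbors [3], degree = 1.
Handshaking lemma: 2 * 4 = 8.
A graph is a tree iff it is connected and has exactly n-1 edges. This graph is connected (all 5 vertices in one component) and has 5-1 = 4 edges. It is a tree.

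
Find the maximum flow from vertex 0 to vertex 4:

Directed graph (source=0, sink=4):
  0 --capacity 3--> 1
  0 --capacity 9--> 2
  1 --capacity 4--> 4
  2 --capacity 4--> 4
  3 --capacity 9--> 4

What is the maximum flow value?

Computing max flow:
  Flow on (0->1): 3/3
  Flow on (0->2): 4/9
  Flow on (1->4): 3/4
  Flow on (2->4): 4/4
Maximum flow = 7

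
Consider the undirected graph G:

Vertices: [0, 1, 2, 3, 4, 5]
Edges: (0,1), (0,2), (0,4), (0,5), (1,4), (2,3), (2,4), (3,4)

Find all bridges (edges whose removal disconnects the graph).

A bridge is an edge whose removal increases the number of connected components.
Bridges found: (0,5)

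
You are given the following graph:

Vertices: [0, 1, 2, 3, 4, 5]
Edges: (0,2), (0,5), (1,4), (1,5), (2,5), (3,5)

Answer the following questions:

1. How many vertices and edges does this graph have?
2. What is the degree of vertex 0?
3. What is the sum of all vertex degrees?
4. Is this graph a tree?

Count: 6 vertices, 6 edges.
Vertex 0 has neighbors [2, 5], degree = 2.
Handshaking lemma: 2 * 6 = 12.
A tree on 6 vertices has 5 edges. This graph has 6 edges (1 extra). Not a tree.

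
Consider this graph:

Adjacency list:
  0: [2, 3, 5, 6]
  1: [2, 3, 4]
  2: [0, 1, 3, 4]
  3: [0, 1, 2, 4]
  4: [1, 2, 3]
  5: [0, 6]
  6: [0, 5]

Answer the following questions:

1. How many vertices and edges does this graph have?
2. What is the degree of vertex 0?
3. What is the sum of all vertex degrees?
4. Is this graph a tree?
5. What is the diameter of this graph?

Count: 7 vertices, 11 edges.
Vertex 0 has neighbors [2, 3, 5, 6], degree = 4.
Handshaking lemma: 2 * 11 = 22.
A tree on 7 vertices has 6 edges. This graph has 11 edges (5 extra). Not a tree.
Diameter (longest shortest path) = 3.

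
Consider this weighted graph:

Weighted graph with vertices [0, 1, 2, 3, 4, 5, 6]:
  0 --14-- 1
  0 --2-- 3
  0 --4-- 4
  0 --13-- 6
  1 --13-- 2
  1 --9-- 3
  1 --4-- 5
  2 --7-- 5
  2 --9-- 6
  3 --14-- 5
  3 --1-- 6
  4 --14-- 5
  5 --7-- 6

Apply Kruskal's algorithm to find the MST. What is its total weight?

Applying Kruskal's algorithm (sort edges by weight, add if no cycle):
  Add (3,6) w=1
  Add (0,3) w=2
  Add (0,4) w=4
  Add (1,5) w=4
  Add (2,5) w=7
  Add (5,6) w=7
  Skip (1,3) w=9 (creates cycle)
  Skip (2,6) w=9 (creates cycle)
  Skip (0,6) w=13 (creates cycle)
  Skip (1,2) w=13 (creates cycle)
  Skip (0,1) w=14 (creates cycle)
  Skip (3,5) w=14 (creates cycle)
  Skip (4,5) w=14 (creates cycle)
MST weight = 25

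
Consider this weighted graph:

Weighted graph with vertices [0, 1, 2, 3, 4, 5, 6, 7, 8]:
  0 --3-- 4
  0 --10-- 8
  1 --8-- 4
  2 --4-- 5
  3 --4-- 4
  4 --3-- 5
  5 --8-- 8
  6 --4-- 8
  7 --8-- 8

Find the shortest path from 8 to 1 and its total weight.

Using Dijkstra's algorithm from vertex 8:
Shortest path: 8 -> 5 -> 4 -> 1
Total weight: 8 + 3 + 8 = 19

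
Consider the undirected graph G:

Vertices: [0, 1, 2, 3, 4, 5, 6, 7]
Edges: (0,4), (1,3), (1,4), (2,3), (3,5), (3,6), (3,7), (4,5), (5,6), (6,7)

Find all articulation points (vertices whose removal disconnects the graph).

An articulation point is a vertex whose removal disconnects the graph.
Articulation points: [3, 4]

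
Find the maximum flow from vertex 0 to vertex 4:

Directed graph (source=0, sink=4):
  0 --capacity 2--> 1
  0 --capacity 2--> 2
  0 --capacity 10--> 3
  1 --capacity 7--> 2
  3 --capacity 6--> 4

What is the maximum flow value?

Computing max flow:
  Flow on (0->3): 6/10
  Flow on (3->4): 6/6
Maximum flow = 6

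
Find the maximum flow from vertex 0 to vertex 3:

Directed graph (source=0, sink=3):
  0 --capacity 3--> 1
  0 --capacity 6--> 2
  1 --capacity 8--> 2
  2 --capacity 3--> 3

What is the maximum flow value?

Computing max flow:
  Flow on (0->1): 3/3
  Flow on (1->2): 3/8
  Flow on (2->3): 3/3
Maximum flow = 3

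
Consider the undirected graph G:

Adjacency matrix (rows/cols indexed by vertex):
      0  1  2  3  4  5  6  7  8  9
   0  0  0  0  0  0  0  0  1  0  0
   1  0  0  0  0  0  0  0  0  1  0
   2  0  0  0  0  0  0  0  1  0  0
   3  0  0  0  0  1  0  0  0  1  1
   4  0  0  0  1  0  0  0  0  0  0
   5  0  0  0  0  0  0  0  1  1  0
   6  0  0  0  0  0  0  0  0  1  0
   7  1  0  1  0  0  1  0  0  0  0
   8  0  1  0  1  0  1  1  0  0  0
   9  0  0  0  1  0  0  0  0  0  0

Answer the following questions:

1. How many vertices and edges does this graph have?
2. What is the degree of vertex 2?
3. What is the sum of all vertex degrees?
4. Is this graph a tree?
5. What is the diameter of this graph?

Count: 10 vertices, 9 edges.
Vertex 2 has neighbors [7], degree = 1.
Handshaking lemma: 2 * 9 = 18.
A graph is a tree iff it is connected and has exactly n-1 edges. This graph is connected (all 10 vertices in one component) and has 10-1 = 9 edges. It is a tree.
Diameter (longest shortest path) = 5.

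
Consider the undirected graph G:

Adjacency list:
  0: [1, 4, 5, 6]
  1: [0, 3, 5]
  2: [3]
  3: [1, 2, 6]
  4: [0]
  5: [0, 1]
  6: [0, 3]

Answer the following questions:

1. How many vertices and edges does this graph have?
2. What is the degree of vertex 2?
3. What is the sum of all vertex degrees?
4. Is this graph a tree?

Count: 7 vertices, 8 edges.
Vertex 2 has neighbors [3], degree = 1.
Handshaking lemma: 2 * 8 = 16.
A tree on 7 vertices has 6 edges. This graph has 8 edges (2 extra). Not a tree.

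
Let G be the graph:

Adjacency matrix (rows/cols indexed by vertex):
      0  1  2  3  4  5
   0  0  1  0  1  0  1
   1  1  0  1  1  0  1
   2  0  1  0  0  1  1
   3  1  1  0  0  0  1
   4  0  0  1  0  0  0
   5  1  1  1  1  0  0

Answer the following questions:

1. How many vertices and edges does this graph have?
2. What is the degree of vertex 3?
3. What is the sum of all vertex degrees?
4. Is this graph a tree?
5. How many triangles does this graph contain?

Count: 6 vertices, 9 edges.
Vertex 3 has neighbors [0, 1, 5], degree = 3.
Handshaking lemma: 2 * 9 = 18.
A tree on 6 vertices has 5 edges. This graph has 9 edges (4 extra). Not a tree.
Number of triangles = 5.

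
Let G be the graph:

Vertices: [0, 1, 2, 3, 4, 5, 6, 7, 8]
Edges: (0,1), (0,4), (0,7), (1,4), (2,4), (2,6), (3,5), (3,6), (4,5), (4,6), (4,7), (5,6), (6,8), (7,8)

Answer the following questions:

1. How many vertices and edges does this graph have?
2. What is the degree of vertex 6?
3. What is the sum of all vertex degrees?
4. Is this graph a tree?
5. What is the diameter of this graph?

Count: 9 vertices, 14 edges.
Vertex 6 has neighbors [2, 3, 4, 5, 8], degree = 5.
Handshaking lemma: 2 * 14 = 28.
A tree on 9 vertices has 8 edges. This graph has 14 edges (6 extra). Not a tree.
Diameter (longest shortest path) = 3.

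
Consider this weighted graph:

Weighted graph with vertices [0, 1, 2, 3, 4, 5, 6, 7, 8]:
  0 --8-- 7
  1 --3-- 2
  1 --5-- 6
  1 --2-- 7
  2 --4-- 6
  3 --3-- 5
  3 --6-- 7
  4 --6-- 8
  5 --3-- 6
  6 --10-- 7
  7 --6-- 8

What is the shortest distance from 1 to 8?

Using Dijkstra's algorithm from vertex 1:
Shortest path: 1 -> 7 -> 8
Total weight: 2 + 6 = 8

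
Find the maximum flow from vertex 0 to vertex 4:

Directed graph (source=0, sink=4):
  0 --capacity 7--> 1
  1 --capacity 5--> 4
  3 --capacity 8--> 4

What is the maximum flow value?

Computing max flow:
  Flow on (0->1): 5/7
  Flow on (1->4): 5/5
Maximum flow = 5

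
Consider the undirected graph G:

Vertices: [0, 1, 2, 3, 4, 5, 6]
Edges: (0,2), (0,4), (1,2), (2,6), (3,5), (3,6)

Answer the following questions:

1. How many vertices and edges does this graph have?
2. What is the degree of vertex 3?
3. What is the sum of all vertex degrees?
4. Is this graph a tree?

Count: 7 vertices, 6 edges.
Vertex 3 has neighbors [5, 6], degree = 2.
Handshaking lemma: 2 * 6 = 12.
A graph is a tree iff it is connected and has exactly n-1 edges. This graph is connected (all 7 vertices in one component) and has 7-1 = 6 edges. It is a tree.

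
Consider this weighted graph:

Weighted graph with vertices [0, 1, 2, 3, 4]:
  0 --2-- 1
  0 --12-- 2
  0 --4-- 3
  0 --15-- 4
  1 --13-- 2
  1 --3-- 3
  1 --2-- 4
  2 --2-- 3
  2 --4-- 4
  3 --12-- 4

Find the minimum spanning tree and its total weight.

Applying Kruskal's algorithm (sort edges by weight, add if no cycle):
  Add (0,1) w=2
  Add (1,4) w=2
  Add (2,3) w=2
  Add (1,3) w=3
  Skip (0,3) w=4 (creates cycle)
  Skip (2,4) w=4 (creates cycle)
  Skip (0,2) w=12 (creates cycle)
  Skip (3,4) w=12 (creates cycle)
  Skip (1,2) w=13 (creates cycle)
  Skip (0,4) w=15 (creates cycle)
MST weight = 9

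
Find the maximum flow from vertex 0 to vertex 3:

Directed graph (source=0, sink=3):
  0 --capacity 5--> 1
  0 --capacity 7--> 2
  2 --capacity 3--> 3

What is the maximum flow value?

Computing max flow:
  Flow on (0->2): 3/7
  Flow on (2->3): 3/3
Maximum flow = 3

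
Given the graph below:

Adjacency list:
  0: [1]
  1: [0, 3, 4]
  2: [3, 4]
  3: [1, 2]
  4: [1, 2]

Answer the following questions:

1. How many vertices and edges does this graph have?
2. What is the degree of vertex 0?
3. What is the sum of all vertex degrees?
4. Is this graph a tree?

Count: 5 vertices, 5 edges.
Vertex 0 has neighbors [1], degree = 1.
Handshaking lemma: 2 * 5 = 10.
A tree on 5 vertices has 4 edges. This graph has 5 edges (1 extra). Not a tree.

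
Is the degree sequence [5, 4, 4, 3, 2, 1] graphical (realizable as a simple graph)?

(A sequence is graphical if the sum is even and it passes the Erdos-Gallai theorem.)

Sum of degrees = 19. Sum is odd, so the sequence is NOT graphical.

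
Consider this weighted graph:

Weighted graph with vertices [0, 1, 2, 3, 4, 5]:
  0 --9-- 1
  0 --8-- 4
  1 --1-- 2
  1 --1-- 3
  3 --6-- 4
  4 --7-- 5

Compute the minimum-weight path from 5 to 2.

Using Dijkstra's algorithm from vertex 5:
Shortest path: 5 -> 4 -> 3 -> 1 -> 2
Total weight: 7 + 6 + 1 + 1 = 15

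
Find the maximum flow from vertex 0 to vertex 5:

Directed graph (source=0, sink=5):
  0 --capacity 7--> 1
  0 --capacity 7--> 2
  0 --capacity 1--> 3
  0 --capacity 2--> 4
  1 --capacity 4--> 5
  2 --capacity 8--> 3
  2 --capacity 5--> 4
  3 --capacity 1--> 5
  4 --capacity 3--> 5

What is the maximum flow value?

Computing max flow:
  Flow on (0->1): 4/7
  Flow on (0->2): 4/7
  Flow on (1->5): 4/4
  Flow on (2->3): 1/8
  Flow on (2->4): 3/5
  Flow on (3->5): 1/1
  Flow on (4->5): 3/3
Maximum flow = 8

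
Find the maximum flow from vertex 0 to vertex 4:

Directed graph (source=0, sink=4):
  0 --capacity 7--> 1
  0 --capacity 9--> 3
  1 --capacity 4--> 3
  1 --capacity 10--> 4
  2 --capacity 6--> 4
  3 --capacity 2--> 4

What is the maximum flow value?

Computing max flow:
  Flow on (0->1): 7/7
  Flow on (0->3): 2/9
  Flow on (1->4): 7/10
  Flow on (3->4): 2/2
Maximum flow = 9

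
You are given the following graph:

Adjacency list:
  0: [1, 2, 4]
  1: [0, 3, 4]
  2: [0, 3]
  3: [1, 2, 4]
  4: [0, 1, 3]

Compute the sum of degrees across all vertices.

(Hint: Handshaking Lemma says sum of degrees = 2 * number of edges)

Count edges: 7 edges.
By Handshaking Lemma: sum of degrees = 2 * 7 = 14.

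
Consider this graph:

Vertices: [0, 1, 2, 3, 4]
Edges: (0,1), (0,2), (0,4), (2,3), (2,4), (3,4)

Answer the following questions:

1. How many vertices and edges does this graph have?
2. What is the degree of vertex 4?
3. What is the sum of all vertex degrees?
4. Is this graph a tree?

Count: 5 vertices, 6 edges.
Vertex 4 has neighbors [0, 2, 3], degree = 3.
Handshaking lemma: 2 * 6 = 12.
A tree on 5 vertices has 4 edges. This graph has 6 edges (2 extra). Not a tree.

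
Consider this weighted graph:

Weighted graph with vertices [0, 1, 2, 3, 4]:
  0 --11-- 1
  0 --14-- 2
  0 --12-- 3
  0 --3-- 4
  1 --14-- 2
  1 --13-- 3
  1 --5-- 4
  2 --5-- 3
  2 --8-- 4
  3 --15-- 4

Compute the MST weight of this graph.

Applying Kruskal's algorithm (sort edges by weight, add if no cycle):
  Add (0,4) w=3
  Add (1,4) w=5
  Add (2,3) w=5
  Add (2,4) w=8
  Skip (0,1) w=11 (creates cycle)
  Skip (0,3) w=12 (creates cycle)
  Skip (1,3) w=13 (creates cycle)
  Skip (0,2) w=14 (creates cycle)
  Skip (1,2) w=14 (creates cycle)
  Skip (3,4) w=15 (creates cycle)
MST weight = 21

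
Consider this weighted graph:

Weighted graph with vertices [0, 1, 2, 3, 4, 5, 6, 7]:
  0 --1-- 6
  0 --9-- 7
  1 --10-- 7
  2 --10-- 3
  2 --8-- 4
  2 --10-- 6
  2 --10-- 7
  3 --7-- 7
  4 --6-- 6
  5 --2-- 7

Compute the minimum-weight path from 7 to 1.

Using Dijkstra's algorithm from vertex 7:
Shortest path: 7 -> 1
Total weight: 10 = 10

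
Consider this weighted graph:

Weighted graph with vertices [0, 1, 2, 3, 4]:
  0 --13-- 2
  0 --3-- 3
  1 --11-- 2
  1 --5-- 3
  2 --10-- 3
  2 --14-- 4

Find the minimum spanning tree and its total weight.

Applying Kruskal's algorithm (sort edges by weight, add if no cycle):
  Add (0,3) w=3
  Add (1,3) w=5
  Add (2,3) w=10
  Skip (1,2) w=11 (creates cycle)
  Skip (0,2) w=13 (creates cycle)
  Add (2,4) w=14
MST weight = 32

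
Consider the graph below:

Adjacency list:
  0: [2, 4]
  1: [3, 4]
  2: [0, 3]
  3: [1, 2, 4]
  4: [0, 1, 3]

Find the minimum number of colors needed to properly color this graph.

The graph has a maximum clique of size 3 (lower bound on chromatic number).
A valid 3-coloring: {0: 0, 1: 2, 2: 1, 3: 0, 4: 1}.
Chromatic number = 3.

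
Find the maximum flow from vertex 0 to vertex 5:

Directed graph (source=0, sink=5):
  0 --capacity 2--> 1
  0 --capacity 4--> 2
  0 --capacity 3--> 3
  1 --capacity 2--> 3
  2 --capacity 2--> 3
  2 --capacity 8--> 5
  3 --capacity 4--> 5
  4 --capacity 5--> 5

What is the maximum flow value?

Computing max flow:
  Flow on (0->1): 2/2
  Flow on (0->2): 4/4
  Flow on (0->3): 2/3
  Flow on (1->3): 2/2
  Flow on (2->5): 4/8
  Flow on (3->5): 4/4
Maximum flow = 8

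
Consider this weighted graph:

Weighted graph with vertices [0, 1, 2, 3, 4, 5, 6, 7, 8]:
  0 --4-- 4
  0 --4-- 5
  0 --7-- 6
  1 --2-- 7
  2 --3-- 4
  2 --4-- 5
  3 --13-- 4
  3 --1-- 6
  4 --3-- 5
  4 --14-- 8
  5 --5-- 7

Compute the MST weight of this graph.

Applying Kruskal's algorithm (sort edges by weight, add if no cycle):
  Add (3,6) w=1
  Add (1,7) w=2
  Add (2,4) w=3
  Add (4,5) w=3
  Add (0,5) w=4
  Skip (0,4) w=4 (creates cycle)
  Skip (2,5) w=4 (creates cycle)
  Add (5,7) w=5
  Add (0,6) w=7
  Skip (3,4) w=13 (creates cycle)
  Add (4,8) w=14
MST weight = 39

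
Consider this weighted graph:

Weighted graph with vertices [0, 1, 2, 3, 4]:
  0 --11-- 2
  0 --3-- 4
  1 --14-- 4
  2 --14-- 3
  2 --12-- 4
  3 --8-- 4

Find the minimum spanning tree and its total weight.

Applying Kruskal's algorithm (sort edges by weight, add if no cycle):
  Add (0,4) w=3
  Add (3,4) w=8
  Add (0,2) w=11
  Skip (2,4) w=12 (creates cycle)
  Add (1,4) w=14
  Skip (2,3) w=14 (creates cycle)
MST weight = 36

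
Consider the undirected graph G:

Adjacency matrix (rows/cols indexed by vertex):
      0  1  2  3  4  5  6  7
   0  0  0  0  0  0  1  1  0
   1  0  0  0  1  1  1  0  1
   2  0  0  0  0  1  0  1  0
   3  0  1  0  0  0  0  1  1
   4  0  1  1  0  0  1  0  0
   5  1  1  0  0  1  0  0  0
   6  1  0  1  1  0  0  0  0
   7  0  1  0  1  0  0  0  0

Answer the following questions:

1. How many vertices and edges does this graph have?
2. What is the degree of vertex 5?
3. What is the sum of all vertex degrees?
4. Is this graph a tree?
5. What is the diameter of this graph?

Count: 8 vertices, 11 edges.
Vertex 5 has neighbors [0, 1, 4], degree = 3.
Handshaking lemma: 2 * 11 = 22.
A tree on 8 vertices has 7 edges. This graph has 11 edges (4 extra). Not a tree.
Diameter (longest shortest path) = 3.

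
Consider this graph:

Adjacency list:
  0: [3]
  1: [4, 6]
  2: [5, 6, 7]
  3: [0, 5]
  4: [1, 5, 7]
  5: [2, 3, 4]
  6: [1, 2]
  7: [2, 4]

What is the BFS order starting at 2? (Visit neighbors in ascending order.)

BFS from vertex 2 (neighbors processed in ascending order):
Visit order: 2, 5, 6, 7, 3, 4, 1, 0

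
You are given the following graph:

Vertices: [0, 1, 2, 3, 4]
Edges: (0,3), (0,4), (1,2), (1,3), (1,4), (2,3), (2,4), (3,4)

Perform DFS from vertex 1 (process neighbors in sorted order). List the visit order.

DFS from vertex 1 (neighbors processed in ascending order):
Visit order: 1, 2, 3, 0, 4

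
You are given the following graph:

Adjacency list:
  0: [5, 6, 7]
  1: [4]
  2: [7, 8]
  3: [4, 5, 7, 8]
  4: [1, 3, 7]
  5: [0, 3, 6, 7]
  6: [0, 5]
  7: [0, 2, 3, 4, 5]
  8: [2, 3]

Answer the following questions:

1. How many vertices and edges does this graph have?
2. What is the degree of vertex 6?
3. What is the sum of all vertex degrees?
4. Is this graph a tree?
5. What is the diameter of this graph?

Count: 9 vertices, 13 edges.
Vertex 6 has neighbors [0, 5], degree = 2.
Handshaking lemma: 2 * 13 = 26.
A tree on 9 vertices has 8 edges. This graph has 13 edges (5 extra). Not a tree.
Diameter (longest shortest path) = 4.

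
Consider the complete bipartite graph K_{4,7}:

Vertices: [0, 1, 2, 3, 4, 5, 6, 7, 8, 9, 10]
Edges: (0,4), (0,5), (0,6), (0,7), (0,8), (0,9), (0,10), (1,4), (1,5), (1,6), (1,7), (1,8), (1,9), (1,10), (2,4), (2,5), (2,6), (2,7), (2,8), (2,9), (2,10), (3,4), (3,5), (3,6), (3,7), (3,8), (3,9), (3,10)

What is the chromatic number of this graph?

K_{4,7} is bipartite: vertices split into two independent sets of size 4 and 7.
Color one set 0, the other 1. No adjacent vertices share a color.
Chromatic number = 2.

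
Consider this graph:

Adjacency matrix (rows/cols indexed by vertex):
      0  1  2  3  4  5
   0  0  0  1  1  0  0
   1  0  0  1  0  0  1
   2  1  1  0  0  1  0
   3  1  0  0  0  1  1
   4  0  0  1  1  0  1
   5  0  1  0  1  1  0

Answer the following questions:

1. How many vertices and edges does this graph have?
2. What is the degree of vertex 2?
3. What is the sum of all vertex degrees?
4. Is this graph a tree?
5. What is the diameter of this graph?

Count: 6 vertices, 8 edges.
Vertex 2 has neighbors [0, 1, 4], degree = 3.
Handshaking lemma: 2 * 8 = 16.
A tree on 6 vertices has 5 edges. This graph has 8 edges (3 extra). Not a tree.
Diameter (longest shortest path) = 2.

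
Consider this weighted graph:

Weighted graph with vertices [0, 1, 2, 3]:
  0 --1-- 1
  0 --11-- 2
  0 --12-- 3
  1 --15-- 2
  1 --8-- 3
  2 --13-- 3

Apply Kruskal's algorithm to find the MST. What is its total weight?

Applying Kruskal's algorithm (sort edges by weight, add if no cycle):
  Add (0,1) w=1
  Add (1,3) w=8
  Add (0,2) w=11
  Skip (0,3) w=12 (creates cycle)
  Skip (2,3) w=13 (creates cycle)
  Skip (1,2) w=15 (creates cycle)
MST weight = 20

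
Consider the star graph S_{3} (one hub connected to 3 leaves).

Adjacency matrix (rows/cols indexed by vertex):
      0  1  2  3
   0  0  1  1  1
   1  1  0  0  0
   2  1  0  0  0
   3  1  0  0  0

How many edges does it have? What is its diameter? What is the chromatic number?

Star graph S_{3}: the hub connects to all 3 leaves.
Edges = 3.
Diameter = 2 (any leaf to hub is 1, leaf to leaf through hub is 2).
Star graphs are bipartite (hub vs leaves), so chromatic number = 2.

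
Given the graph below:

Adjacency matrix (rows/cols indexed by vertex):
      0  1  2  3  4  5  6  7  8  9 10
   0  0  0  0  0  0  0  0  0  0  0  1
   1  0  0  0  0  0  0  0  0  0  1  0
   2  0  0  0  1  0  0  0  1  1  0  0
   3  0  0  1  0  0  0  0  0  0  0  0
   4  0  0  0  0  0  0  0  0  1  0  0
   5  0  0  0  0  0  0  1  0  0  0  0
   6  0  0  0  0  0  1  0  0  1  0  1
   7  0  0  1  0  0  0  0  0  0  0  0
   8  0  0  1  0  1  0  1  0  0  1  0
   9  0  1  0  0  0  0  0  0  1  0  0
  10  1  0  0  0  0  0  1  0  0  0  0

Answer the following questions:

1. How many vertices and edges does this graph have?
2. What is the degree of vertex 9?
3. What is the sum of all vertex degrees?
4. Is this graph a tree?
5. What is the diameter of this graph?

Count: 11 vertices, 10 edges.
Vertex 9 has neighbors [1, 8], degree = 2.
Handshaking lemma: 2 * 10 = 20.
A graph is a tree iff it is connected and has exactly n-1 edges. This graph is connected (all 11 vertices in one component) and has 11-1 = 10 edges. It is a tree.
Diameter (longest shortest path) = 5.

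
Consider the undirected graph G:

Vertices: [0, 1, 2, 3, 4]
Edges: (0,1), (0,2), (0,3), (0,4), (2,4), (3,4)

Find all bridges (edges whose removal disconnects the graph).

A bridge is an edge whose removal increases the number of connected components.
Bridges found: (0,1)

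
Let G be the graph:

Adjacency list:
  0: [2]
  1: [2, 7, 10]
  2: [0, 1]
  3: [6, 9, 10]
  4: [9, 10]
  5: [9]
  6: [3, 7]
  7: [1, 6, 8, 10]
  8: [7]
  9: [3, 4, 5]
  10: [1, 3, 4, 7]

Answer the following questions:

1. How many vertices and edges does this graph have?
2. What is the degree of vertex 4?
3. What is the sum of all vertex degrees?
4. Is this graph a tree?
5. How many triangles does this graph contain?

Count: 11 vertices, 13 edges.
Vertex 4 has neighbors [9, 10], degree = 2.
Handshaking lemma: 2 * 13 = 26.
A tree on 11 vertices has 10 edges. This graph has 13 edges (3 extra). Not a tree.
Number of triangles = 1.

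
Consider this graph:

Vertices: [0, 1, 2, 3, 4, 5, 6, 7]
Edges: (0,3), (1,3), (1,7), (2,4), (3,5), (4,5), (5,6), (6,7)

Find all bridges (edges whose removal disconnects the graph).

A bridge is an edge whose removal increases the number of connected components.
Bridges found: (0,3), (2,4), (4,5)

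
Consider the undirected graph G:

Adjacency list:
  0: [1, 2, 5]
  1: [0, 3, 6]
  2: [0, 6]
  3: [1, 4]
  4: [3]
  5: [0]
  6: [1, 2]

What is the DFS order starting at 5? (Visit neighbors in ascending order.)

DFS from vertex 5 (neighbors processed in ascending order):
Visit order: 5, 0, 1, 3, 4, 6, 2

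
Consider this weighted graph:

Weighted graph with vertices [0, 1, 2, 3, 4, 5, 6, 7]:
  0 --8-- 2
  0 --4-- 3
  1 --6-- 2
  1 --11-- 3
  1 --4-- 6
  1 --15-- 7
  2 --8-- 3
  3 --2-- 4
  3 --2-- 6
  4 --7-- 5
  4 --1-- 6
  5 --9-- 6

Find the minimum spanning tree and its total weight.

Applying Kruskal's algorithm (sort edges by weight, add if no cycle):
  Add (4,6) w=1
  Add (3,6) w=2
  Skip (3,4) w=2 (creates cycle)
  Add (0,3) w=4
  Add (1,6) w=4
  Add (1,2) w=6
  Add (4,5) w=7
  Skip (0,2) w=8 (creates cycle)
  Skip (2,3) w=8 (creates cycle)
  Skip (5,6) w=9 (creates cycle)
  Skip (1,3) w=11 (creates cycle)
  Add (1,7) w=15
MST weight = 39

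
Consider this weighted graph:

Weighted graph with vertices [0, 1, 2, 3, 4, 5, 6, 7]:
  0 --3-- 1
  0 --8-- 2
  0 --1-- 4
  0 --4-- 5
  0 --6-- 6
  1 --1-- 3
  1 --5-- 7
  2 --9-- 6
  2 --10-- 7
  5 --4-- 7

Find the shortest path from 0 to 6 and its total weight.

Using Dijkstra's algorithm from vertex 0:
Shortest path: 0 -> 6
Total weight: 6 = 6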